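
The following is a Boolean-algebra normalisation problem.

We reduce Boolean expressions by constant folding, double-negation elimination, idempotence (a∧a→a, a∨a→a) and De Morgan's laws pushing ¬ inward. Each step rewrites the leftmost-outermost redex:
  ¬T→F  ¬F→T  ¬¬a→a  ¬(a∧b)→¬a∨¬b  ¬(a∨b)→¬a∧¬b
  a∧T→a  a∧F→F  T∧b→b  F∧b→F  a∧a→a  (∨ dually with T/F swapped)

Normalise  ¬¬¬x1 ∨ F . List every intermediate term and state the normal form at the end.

Answer: normal form = ¬x1  (in 2 steps)

Derivation:
  start: ¬¬¬x1 ∨ F
  →1  ¬¬¬x1
  →2  ¬x1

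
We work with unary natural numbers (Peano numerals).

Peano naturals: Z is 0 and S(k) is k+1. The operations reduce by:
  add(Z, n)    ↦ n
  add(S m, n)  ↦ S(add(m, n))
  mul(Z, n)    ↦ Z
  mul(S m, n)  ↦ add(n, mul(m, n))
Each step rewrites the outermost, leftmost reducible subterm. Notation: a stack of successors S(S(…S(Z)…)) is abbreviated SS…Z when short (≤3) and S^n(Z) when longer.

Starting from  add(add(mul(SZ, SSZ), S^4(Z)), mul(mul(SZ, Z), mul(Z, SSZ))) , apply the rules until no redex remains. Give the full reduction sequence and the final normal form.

Answer: normal form = S^6(Z)  (in 19 steps)

Reduction:
  start: add(add(mul(SZ, SSZ), S^4(Z)), mul(mul(SZ, Z), mul(Z, SSZ)))
  →1  add(add(add(SSZ, mul(Z, SSZ)), S^4(Z)), mul(mul(SZ, Z), mul(Z, SSZ)))
  →2  add(add(S(add(SZ, mul(Z, SSZ))), S^4(Z)), mul(mul(SZ, Z), mul(Z, SSZ)))
  →3  add(S(add(add(SZ, mul(Z, SSZ)), S^4(Z))), mul(mul(SZ, Z), mul(Z, SSZ)))
  →4  S(add(add(add(SZ, mul(Z, SSZ)), S^4(Z)), mul(mul(SZ, Z), mul(Z, SSZ))))
  →5  S(add(add(S(add(Z, mul(Z, SSZ))), S^4(Z)), mul(mul(SZ, Z), mul(Z, SSZ))))
  →6  S(add(S(add(add(Z, mul(Z, SSZ)), S^4(Z))), mul(mul(SZ, Z), mul(Z, SSZ))))
  →7  S(S(add(add(add(Z, mul(Z, SSZ)), S^4(Z)), mul(mul(SZ, Z), mul(Z, SSZ)))))
  →8  S(S(add(add(mul(Z, SSZ), S^4(Z)), mul(mul(SZ, Z), mul(Z, SSZ)))))
  →9  S(S(add(add(Z, S^4(Z)), mul(mul(SZ, Z), mul(Z, SSZ)))))
  →10  S(S(add(S^4(Z), mul(mul(SZ, Z), mul(Z, SSZ)))))
  →11  S(S(S(add(SSSZ, mul(mul(SZ, Z), mul(Z, SSZ))))))
  →12  S(S(S(S(add(SSZ, mul(mul(SZ, Z), mul(Z, SSZ)))))))
  →13  S(S(S(S(S(add(SZ, mul(mul(SZ, Z), mul(Z, SSZ))))))))
  →14  S(S(S(S(S(S(add(Z, mul(mul(SZ, Z), mul(Z, SSZ)))))))))
  →15  S(S(S(S(S(S(mul(mul(SZ, Z), mul(Z, SSZ))))))))
  →16  S(S(S(S(S(S(mul(add(Z, mul(Z, Z)), mul(Z, SSZ))))))))
  →17  S(S(S(S(S(S(mul(mul(Z, Z), mul(Z, SSZ))))))))
  →18  S(S(S(S(S(S(mul(Z, mul(Z, SSZ))))))))
  →19  S^6(Z)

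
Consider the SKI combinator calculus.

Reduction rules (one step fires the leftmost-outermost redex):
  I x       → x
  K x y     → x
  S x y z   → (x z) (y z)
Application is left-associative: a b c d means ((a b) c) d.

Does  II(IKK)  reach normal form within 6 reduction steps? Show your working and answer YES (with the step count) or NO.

Answer: YES — reaches normal form KK in 3 ≤ 6 steps

Reduction:
  start: II(IKK)
  →1  I(IKK)
  →2  IKK
  →3  KK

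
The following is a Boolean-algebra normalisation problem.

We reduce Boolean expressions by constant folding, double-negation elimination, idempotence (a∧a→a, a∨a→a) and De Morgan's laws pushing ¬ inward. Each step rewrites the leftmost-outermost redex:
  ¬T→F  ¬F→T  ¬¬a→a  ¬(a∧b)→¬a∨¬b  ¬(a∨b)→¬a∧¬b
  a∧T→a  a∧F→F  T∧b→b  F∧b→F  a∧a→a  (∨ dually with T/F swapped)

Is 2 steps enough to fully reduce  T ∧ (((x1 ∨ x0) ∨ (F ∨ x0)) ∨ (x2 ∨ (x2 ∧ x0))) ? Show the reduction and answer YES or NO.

  start: T ∧ (((x1 ∨ x0) ∨ (F ∨ x0)) ∨ (x2 ∨ (x2 ∧ x0)))
  step 1: ((x1 ∨ x0) ∨ (F ∨ x0)) ∨ (x2 ∨ (x2 ∧ x0))
  step 2: ((x1 ∨ x0) ∨ x0) ∨ (x2 ∨ (x2 ∧ x0))

Answer: YES — reaches normal form ((x1 ∨ x0) ∨ x0) ∨ (x2 ∨ (x2 ∧ x0)) in 2 ≤ 2 steps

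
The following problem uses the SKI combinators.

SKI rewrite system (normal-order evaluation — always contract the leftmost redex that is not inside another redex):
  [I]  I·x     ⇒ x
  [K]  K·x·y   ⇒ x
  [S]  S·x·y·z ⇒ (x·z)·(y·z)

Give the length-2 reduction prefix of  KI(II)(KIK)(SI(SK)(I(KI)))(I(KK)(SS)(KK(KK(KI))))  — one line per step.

  start: KI(II)(KIK)(SI(SK)(I(KI)))(I(KK)(SS)(KK(KK(KI))))
  step 1: I(KIK)(SI(SK)(I(KI)))(I(KK)(SS)(KK(KK(KI))))
  step 2: KIK(SI(SK)(I(KI)))(I(KK)(SS)(KK(KK(KI))))

Answer: after 2 steps: KIK(SI(SK)(I(KI)))(I(KK)(SS)(KK(KK(KI))))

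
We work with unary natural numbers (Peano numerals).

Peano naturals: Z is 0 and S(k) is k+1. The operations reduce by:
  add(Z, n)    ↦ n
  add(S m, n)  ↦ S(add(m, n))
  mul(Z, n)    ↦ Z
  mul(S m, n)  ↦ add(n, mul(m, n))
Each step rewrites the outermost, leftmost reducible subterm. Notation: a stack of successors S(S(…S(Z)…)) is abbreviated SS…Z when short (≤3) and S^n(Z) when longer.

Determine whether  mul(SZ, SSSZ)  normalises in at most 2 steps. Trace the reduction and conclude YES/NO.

Answer: NO — after 2 steps the term is S(add(SSZ, mul(Z, SSSZ))), not yet normal

Reduction:
  start: mul(SZ, SSSZ)
  →1  add(SSSZ, mul(Z, SSSZ))
  →2  S(add(SSZ, mul(Z, SSSZ)))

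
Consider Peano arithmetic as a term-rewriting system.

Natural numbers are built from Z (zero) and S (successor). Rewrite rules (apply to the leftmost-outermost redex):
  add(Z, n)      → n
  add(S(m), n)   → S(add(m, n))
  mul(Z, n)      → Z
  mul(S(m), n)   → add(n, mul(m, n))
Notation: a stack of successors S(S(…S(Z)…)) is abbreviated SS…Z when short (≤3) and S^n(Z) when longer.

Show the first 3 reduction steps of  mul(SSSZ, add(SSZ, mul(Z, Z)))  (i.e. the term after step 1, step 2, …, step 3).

  start: mul(SSSZ, add(SSZ, mul(Z, Z)))
  →1  add(add(SSZ, mul(Z, Z)), mul(SSZ, add(SSZ, mul(Z, Z))))
  →2  add(S(add(SZ, mul(Z, Z))), mul(SSZ, add(SSZ, mul(Z, Z))))
  →3  S(add(add(SZ, mul(Z, Z)), mul(SSZ, add(SSZ, mul(Z, Z)))))

Answer: after 3 steps: S(add(add(SZ, mul(Z, Z)), mul(SSZ, add(SSZ, mul(Z, Z)))))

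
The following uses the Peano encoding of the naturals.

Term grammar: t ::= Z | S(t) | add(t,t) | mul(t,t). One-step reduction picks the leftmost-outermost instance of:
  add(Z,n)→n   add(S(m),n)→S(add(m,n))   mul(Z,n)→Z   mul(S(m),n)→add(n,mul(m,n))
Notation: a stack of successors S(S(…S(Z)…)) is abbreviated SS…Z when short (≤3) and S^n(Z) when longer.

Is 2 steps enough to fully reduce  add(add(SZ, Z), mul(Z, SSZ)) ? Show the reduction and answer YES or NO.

Answer: NO — after 2 steps the term is S(add(add(Z, Z), mul(Z, SSZ))), not yet normal

Reduction:
  start: add(add(SZ, Z), mul(Z, SSZ))
  [1] add(S(add(Z, Z)), mul(Z, SSZ))
  [2] S(add(add(Z, Z), mul(Z, SSZ)))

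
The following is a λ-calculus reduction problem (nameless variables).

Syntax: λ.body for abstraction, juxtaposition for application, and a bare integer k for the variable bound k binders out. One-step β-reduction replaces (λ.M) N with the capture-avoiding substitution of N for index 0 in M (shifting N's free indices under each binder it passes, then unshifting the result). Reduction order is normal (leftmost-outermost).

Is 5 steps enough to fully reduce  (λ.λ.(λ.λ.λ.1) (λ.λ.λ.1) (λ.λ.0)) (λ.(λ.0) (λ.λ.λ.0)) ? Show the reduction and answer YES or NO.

Answer: YES — reaches normal form λ.λ.λ.λ.0 in 3 ≤ 5 steps

Derivation:
  start: (λ.λ.(λ.λ.λ.1) (λ.λ.λ.1) (λ.λ.0)) (λ.(λ.0) (λ.λ.λ.0))
  step 1: λ.(λ.λ.λ.1) (λ.λ.λ.1) (λ.λ.0)
  step 2: λ.(λ.λ.1) (λ.λ.0)
  step 3: λ.λ.λ.λ.0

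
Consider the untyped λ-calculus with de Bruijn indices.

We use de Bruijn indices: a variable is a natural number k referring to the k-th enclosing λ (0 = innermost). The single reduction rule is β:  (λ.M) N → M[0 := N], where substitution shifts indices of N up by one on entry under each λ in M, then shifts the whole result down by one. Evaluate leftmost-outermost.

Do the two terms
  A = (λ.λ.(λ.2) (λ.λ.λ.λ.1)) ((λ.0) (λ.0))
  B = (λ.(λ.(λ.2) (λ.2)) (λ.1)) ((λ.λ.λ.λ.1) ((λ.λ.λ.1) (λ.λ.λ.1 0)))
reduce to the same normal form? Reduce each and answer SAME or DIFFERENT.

Answer: DIFFERENT — A ⇓ λ.λ.0, B ⇓ λ.λ.λ.1

Reduction:
Term A:
  start: (λ.λ.(λ.2) (λ.λ.λ.λ.1)) ((λ.0) (λ.0))
  →1  λ.(λ.(λ.0) (λ.0)) (λ.λ.λ.λ.1)
  →2  λ.(λ.0) (λ.0)
  →3  λ.λ.0

Term B:
  start: (λ.(λ.(λ.2) (λ.2)) (λ.1)) ((λ.λ.λ.λ.1) ((λ.λ.λ.1) (λ.λ.λ.1 0)))
  →1  (λ.(λ.(λ.λ.λ.λ.1) ((λ.λ.λ.1) (λ.λ.λ.1 0))) (λ.(λ.λ.λ.λ.1) ((λ.λ.λ.1) (λ.λ.λ.1 0)))) (λ.(λ.λ.λ.λ.1) ((λ.λ.λ.1) (λ.λ.λ.1 0)))
  →2  (λ.(λ.λ.λ.λ.1) ((λ.λ.λ.1) (λ.λ.λ.1 0))) (λ.(λ.λ.λ.λ.1) ((λ.λ.λ.1) (λ.λ.λ.1 0)))
  →3  (λ.λ.λ.λ.1) ((λ.λ.λ.1) (λ.λ.λ.1 0))
  →4  λ.λ.λ.1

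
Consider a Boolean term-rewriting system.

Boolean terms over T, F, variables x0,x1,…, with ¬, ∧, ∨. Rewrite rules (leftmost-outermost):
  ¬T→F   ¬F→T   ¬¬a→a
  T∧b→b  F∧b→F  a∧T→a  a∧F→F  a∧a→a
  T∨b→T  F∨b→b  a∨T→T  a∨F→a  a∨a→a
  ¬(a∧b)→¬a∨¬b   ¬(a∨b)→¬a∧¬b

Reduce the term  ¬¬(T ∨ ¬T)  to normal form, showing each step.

Answer: normal form = T  (in 2 steps)

Reduction:
  start: ¬¬(T ∨ ¬T)
  step 1: T ∨ ¬T
  step 2: T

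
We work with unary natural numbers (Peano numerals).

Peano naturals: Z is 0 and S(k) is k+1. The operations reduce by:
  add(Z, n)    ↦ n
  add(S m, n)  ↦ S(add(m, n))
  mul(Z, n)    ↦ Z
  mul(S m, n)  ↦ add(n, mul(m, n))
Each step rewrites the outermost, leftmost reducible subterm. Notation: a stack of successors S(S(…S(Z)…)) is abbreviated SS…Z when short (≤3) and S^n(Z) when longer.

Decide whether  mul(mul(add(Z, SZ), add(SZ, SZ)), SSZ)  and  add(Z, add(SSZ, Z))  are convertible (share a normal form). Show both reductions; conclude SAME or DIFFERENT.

Answer: DIFFERENT — A ⇓ S^4(Z), B ⇓ SSZ

Derivation:
Term A:
  start: mul(mul(add(Z, SZ), add(SZ, SZ)), SSZ)
  →1  mul(mul(SZ, add(SZ, SZ)), SSZ)
  →2  mul(add(add(SZ, SZ), mul(Z, add(SZ, SZ))), SSZ)
  →3  mul(add(S(add(Z, SZ)), mul(Z, add(SZ, SZ))), SSZ)
  →4  mul(S(add(add(Z, SZ), mul(Z, add(SZ, SZ)))), SSZ)
  →5  add(SSZ, mul(add(add(Z, SZ), mul(Z, add(SZ, SZ))), SSZ))
  →6  S(add(SZ, mul(add(add(Z, SZ), mul(Z, add(SZ, SZ))), SSZ)))
  →7  S(S(add(Z, mul(add(add(Z, SZ), mul(Z, add(SZ, SZ))), SSZ))))
  →8  S(S(mul(add(add(Z, SZ), mul(Z, add(SZ, SZ))), SSZ)))
  →9  S(S(mul(add(SZ, mul(Z, add(SZ, SZ))), SSZ)))
  →10  S(S(mul(S(add(Z, mul(Z, add(SZ, SZ)))), SSZ)))
  →11  S(S(add(SSZ, mul(add(Z, mul(Z, add(SZ, SZ))), SSZ))))
  →12  S(S(S(add(SZ, mul(add(Z, mul(Z, add(SZ, SZ))), SSZ)))))
  →13  S(S(S(S(add(Z, mul(add(Z, mul(Z, add(SZ, SZ))), SSZ))))))
  →14  S(S(S(S(mul(add(Z, mul(Z, add(SZ, SZ))), SSZ)))))
  →15  S(S(S(S(mul(mul(Z, add(SZ, SZ)), SSZ)))))
  →16  S(S(S(S(mul(Z, SSZ)))))
  →17  S^4(Z)

Term B:
  start: add(Z, add(SSZ, Z))
  →1  add(SSZ, Z)
  →2  S(add(SZ, Z))
  →3  S(S(add(Z, Z)))
  →4  SSZ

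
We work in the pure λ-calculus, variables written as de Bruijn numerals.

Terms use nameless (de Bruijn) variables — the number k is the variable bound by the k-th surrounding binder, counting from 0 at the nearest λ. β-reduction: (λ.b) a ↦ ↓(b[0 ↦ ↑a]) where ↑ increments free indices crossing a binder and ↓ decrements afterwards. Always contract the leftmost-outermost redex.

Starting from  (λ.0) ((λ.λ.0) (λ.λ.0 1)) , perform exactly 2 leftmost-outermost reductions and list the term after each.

  start: (λ.0) ((λ.λ.0) (λ.λ.0 1))
  →1  (λ.λ.0) (λ.λ.0 1)
  →2  λ.0

Answer: after 2 steps: λ.0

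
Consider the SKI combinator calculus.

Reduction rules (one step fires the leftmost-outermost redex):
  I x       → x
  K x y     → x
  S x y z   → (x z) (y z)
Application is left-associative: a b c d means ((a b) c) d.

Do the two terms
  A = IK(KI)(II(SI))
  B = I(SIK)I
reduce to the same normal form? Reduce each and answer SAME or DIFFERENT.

Answer: SAME — A ⇓ KI, B ⇓ KI

Working:
Term A:
  start: IK(KI)(II(SI))
  →1  K(KI)(II(SI))
  →2  KI

Term B:
  start: I(SIK)I
  →1  SIKI
  →2  II(KI)
  →3  I(KI)
  →4  KI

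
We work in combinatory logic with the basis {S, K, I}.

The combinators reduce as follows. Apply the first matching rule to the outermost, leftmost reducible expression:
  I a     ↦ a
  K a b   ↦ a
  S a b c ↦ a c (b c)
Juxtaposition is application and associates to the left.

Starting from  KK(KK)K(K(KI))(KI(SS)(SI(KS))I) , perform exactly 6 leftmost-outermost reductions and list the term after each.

Answer: after 6 steps: K(I(KSI))

Working:
  start: KK(KK)K(K(KI))(KI(SS)(SI(KS))I)
  [1] KK(K(KI))(KI(SS)(SI(KS))I)
  [2] K(KI(SS)(SI(KS))I)
  [3] K(I(SI(KS))I)
  [4] K(SI(KS)I)
  [5] K(II(KSI))
  [6] K(I(KSI))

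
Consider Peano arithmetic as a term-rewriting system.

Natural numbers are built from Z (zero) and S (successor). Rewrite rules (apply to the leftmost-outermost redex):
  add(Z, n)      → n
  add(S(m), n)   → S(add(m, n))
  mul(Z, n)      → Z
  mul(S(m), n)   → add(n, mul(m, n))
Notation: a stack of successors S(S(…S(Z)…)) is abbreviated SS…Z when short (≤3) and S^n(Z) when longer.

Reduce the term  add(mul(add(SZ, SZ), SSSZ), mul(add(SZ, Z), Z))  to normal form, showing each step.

  start: add(mul(add(SZ, SZ), SSSZ), mul(add(SZ, Z), Z))
  step 1: add(mul(S(add(Z, SZ)), SSSZ), mul(add(SZ, Z), Z))
  step 2: add(add(SSSZ, mul(add(Z, SZ), SSSZ)), mul(add(SZ, Z), Z))
  step 3: add(S(add(SSZ, mul(add(Z, SZ), SSSZ))), mul(add(SZ, Z), Z))
  step 4: S(add(add(SSZ, mul(add(Z, SZ), SSSZ)), mul(add(SZ, Z), Z)))
  step 5: S(add(S(add(SZ, mul(add(Z, SZ), SSSZ))), mul(add(SZ, Z), Z)))
  step 6: S(S(add(add(SZ, mul(add(Z, SZ), SSSZ)), mul(add(SZ, Z), Z))))
  step 7: S(S(add(S(add(Z, mul(add(Z, SZ), SSSZ))), mul(add(SZ, Z), Z))))
  step 8: S(S(S(add(add(Z, mul(add(Z, SZ), SSSZ)), mul(add(SZ, Z), Z)))))
  step 9: S(S(S(add(mul(add(Z, SZ), SSSZ), mul(add(SZ, Z), Z)))))
  step 10: S(S(S(add(mul(SZ, SSSZ), mul(add(SZ, Z), Z)))))
  step 11: S(S(S(add(add(SSSZ, mul(Z, SSSZ)), mul(add(SZ, Z), Z)))))
  step 12: S(S(S(add(S(add(SSZ, mul(Z, SSSZ))), mul(add(SZ, Z), Z)))))
  step 13: S(S(S(S(add(add(SSZ, mul(Z, SSSZ)), mul(add(SZ, Z), Z))))))
  step 14: S(S(S(S(add(S(add(SZ, mul(Z, SSSZ))), mul(add(SZ, Z), Z))))))
  step 15: S(S(S(S(S(add(add(SZ, mul(Z, SSSZ)), mul(add(SZ, Z), Z)))))))
  step 16: S(S(S(S(S(add(S(add(Z, mul(Z, SSSZ))), mul(add(SZ, Z), Z)))))))
  step 17: S(S(S(S(S(S(add(add(Z, mul(Z, SSSZ)), mul(add(SZ, Z), Z))))))))
  step 18: S(S(S(S(S(S(add(mul(Z, SSSZ), mul(add(SZ, Z), Z))))))))
  step 19: S(S(S(S(S(S(add(Z, mul(add(SZ, Z), Z))))))))
  step 20: S(S(S(S(S(S(mul(add(SZ, Z), Z)))))))
  step 21: S(S(S(S(S(S(mul(S(add(Z, Z)), Z)))))))
  step 22: S(S(S(S(S(S(add(Z, mul(add(Z, Z), Z))))))))
  step 23: S(S(S(S(S(S(mul(add(Z, Z), Z)))))))
  step 24: S(S(S(S(S(S(mul(Z, Z)))))))
  step 25: S^6(Z)

Answer: normal form = S^6(Z)  (in 25 steps)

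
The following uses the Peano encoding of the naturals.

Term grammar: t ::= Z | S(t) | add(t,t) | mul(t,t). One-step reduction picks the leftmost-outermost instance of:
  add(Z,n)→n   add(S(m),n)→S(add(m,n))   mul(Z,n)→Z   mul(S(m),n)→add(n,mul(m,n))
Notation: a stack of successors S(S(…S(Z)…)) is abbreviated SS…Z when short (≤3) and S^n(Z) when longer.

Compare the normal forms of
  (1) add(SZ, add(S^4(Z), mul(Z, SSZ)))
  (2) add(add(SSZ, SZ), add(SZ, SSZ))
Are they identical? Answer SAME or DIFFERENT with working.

Answer: DIFFERENT — A ⇓ S^5(Z), B ⇓ S^6(Z)

Derivation:
Term A:
  start: add(SZ, add(S^4(Z), mul(Z, SSZ)))
  →1  S(add(Z, add(S^4(Z), mul(Z, SSZ))))
  →2  S(add(S^4(Z), mul(Z, SSZ)))
  →3  S(S(add(SSSZ, mul(Z, SSZ))))
  →4  S(S(S(add(SSZ, mul(Z, SSZ)))))
  →5  S(S(S(S(add(SZ, mul(Z, SSZ))))))
  →6  S(S(S(S(S(add(Z, mul(Z, SSZ)))))))
  →7  S(S(S(S(S(mul(Z, SSZ))))))
  →8  S^5(Z)

Term B:
  start: add(add(SSZ, SZ), add(SZ, SSZ))
  →1  add(S(add(SZ, SZ)), add(SZ, SSZ))
  →2  S(add(add(SZ, SZ), add(SZ, SSZ)))
  →3  S(add(S(add(Z, SZ)), add(SZ, SSZ)))
  →4  S(S(add(add(Z, SZ), add(SZ, SSZ))))
  →5  S(S(add(SZ, add(SZ, SSZ))))
  →6  S(S(S(add(Z, add(SZ, SSZ)))))
  →7  S(S(S(add(SZ, SSZ))))
  →8  S(S(S(S(add(Z, SSZ)))))
  →9  S^6(Z)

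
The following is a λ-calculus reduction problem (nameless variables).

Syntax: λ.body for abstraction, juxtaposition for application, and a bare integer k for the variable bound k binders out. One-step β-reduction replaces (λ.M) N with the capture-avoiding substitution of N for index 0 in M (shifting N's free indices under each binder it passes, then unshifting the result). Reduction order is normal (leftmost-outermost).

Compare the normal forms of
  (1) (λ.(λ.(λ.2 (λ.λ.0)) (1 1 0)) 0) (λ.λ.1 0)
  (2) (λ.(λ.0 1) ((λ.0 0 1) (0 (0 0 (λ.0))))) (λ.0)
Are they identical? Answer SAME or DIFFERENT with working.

Term A:
  start: (λ.(λ.(λ.2 (λ.λ.0)) (1 1 0)) 0) (λ.λ.1 0)
  [1] (λ.(λ.(λ.λ.1 0) (λ.λ.0)) ((λ.λ.1 0) (λ.λ.1 0) 0)) (λ.λ.1 0)
  [2] (λ.(λ.λ.1 0) (λ.λ.0)) ((λ.λ.1 0) (λ.λ.1 0) (λ.λ.1 0))
  [3] (λ.λ.1 0) (λ.λ.0)
  [4] λ.(λ.λ.0) 0
  [5] λ.λ.0

Term B:
  start: (λ.(λ.0 1) ((λ.0 0 1) (0 (0 0 (λ.0))))) (λ.0)
  [1] (λ.0 (λ.0)) ((λ.0 0 (λ.0)) ((λ.0) ((λ.0) (λ.0) (λ.0))))
  [2] (λ.0 0 (λ.0)) ((λ.0) ((λ.0) (λ.0) (λ.0))) (λ.0)
  [3] (λ.0) ((λ.0) (λ.0) (λ.0)) ((λ.0) ((λ.0) (λ.0) (λ.0))) (λ.0) (λ.0)
  [4] (λ.0) (λ.0) (λ.0) ((λ.0) ((λ.0) (λ.0) (λ.0))) (λ.0) (λ.0)
  [5] (λ.0) (λ.0) ((λ.0) ((λ.0) (λ.0) (λ.0))) (λ.0) (λ.0)
  [6] (λ.0) ((λ.0) ((λ.0) (λ.0) (λ.0))) (λ.0) (λ.0)
  [7] (λ.0) ((λ.0) (λ.0) (λ.0)) (λ.0) (λ.0)
  [8] (λ.0) (λ.0) (λ.0) (λ.0) (λ.0)
  [9] (λ.0) (λ.0) (λ.0) (λ.0)
  [10] (λ.0) (λ.0) (λ.0)
  [11] (λ.0) (λ.0)
  [12] λ.0

Answer: DIFFERENT — A ⇓ λ.λ.0, B ⇓ λ.0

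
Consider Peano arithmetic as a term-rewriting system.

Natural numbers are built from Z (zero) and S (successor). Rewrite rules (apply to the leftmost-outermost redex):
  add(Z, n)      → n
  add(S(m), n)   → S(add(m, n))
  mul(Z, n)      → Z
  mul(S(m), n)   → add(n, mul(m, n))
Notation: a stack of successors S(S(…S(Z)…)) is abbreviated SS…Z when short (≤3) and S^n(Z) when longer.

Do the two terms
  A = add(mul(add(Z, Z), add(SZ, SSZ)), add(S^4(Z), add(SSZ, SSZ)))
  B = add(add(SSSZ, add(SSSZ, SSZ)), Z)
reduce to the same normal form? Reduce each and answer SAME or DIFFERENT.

Answer: SAME — A ⇓ S^8(Z), B ⇓ S^8(Z)

Derivation:
Term A:
  start: add(mul(add(Z, Z), add(SZ, SSZ)), add(S^4(Z), add(SSZ, SSZ)))
  step 1: add(mul(Z, add(SZ, SSZ)), add(S^4(Z), add(SSZ, SSZ)))
  step 2: add(Z, add(S^4(Z), add(SSZ, SSZ)))
  step 3: add(S^4(Z), add(SSZ, SSZ))
  step 4: S(add(SSSZ, add(SSZ, SSZ)))
  step 5: S(S(add(SSZ, add(SSZ, SSZ))))
  step 6: S(S(S(add(SZ, add(SSZ, SSZ)))))
  step 7: S(S(S(S(add(Z, add(SSZ, SSZ))))))
  step 8: S(S(S(S(add(SSZ, SSZ)))))
  step 9: S(S(S(S(S(add(SZ, SSZ))))))
  step 10: S(S(S(S(S(S(add(Z, SSZ)))))))
  step 11: S^8(Z)

Term B:
  start: add(add(SSSZ, add(SSSZ, SSZ)), Z)
  step 1: add(S(add(SSZ, add(SSSZ, SSZ))), Z)
  step 2: S(add(add(SSZ, add(SSSZ, SSZ)), Z))
  step 3: S(add(S(add(SZ, add(SSSZ, SSZ))), Z))
  step 4: S(S(add(add(SZ, add(SSSZ, SSZ)), Z)))
  step 5: S(S(add(S(add(Z, add(SSSZ, SSZ))), Z)))
  step 6: S(S(S(add(add(Z, add(SSSZ, SSZ)), Z))))
  step 7: S(S(S(add(add(SSSZ, SSZ), Z))))
  step 8: S(S(S(add(S(add(SSZ, SSZ)), Z))))
  step 9: S(S(S(S(add(add(SSZ, SSZ), Z)))))
  step 10: S(S(S(S(add(S(add(SZ, SSZ)), Z)))))
  step 11: S(S(S(S(S(add(add(SZ, SSZ), Z))))))
  step 12: S(S(S(S(S(add(S(add(Z, SSZ)), Z))))))
  step 13: S(S(S(S(S(S(add(add(Z, SSZ), Z)))))))
  step 14: S(S(S(S(S(S(add(SSZ, Z)))))))
  step 15: S(S(S(S(S(S(S(add(SZ, Z))))))))
  step 16: S(S(S(S(S(S(S(S(add(Z, Z)))))))))
  step 17: S^8(Z)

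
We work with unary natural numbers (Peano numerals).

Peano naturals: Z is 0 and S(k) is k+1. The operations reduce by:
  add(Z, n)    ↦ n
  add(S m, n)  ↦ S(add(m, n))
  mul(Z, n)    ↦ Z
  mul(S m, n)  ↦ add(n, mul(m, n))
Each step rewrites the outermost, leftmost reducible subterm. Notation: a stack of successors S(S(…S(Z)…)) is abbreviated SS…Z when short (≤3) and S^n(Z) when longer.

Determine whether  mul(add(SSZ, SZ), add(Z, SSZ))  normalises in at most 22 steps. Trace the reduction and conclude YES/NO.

  start: mul(add(SSZ, SZ), add(Z, SSZ))
  [1] mul(S(add(SZ, SZ)), add(Z, SSZ))
  [2] add(add(Z, SSZ), mul(add(SZ, SZ), add(Z, SSZ)))
  [3] add(SSZ, mul(add(SZ, SZ), add(Z, SSZ)))
  [4] S(add(SZ, mul(add(SZ, SZ), add(Z, SSZ))))
  [5] S(S(add(Z, mul(add(SZ, SZ), add(Z, SSZ)))))
  [6] S(S(mul(add(SZ, SZ), add(Z, SSZ))))
  [7] S(S(mul(S(add(Z, SZ)), add(Z, SSZ))))
  [8] S(S(add(add(Z, SSZ), mul(add(Z, SZ), add(Z, SSZ)))))
  [9] S(S(add(SSZ, mul(add(Z, SZ), add(Z, SSZ)))))
  [10] S(S(S(add(SZ, mul(add(Z, SZ), add(Z, SSZ))))))
  [11] S(S(S(S(add(Z, mul(add(Z, SZ), add(Z, SSZ)))))))
  [12] S(S(S(S(mul(add(Z, SZ), add(Z, SSZ))))))
  [13] S(S(S(S(mul(SZ, add(Z, SSZ))))))
  [14] S(S(S(S(add(add(Z, SSZ), mul(Z, add(Z, SSZ)))))))
  [15] S(S(S(S(add(SSZ, mul(Z, add(Z, SSZ)))))))
  [16] S(S(S(S(S(add(SZ, mul(Z, add(Z, SSZ))))))))
  [17] S(S(S(S(S(S(add(Z, mul(Z, add(Z, SSZ)))))))))
  [18] S(S(S(S(S(S(mul(Z, add(Z, SSZ))))))))
  [19] S^6(Z)

Answer: YES — reaches normal form S^6(Z) in 19 ≤ 22 steps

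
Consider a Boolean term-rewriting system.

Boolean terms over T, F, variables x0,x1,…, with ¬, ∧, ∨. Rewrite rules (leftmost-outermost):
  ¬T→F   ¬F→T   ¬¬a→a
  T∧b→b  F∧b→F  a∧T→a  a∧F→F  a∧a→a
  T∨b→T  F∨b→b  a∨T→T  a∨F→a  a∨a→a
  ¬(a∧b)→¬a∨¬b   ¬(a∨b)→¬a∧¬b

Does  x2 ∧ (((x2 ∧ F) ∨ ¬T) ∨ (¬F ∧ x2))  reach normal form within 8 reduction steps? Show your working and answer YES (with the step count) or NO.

  start: x2 ∧ (((x2 ∧ F) ∨ ¬T) ∨ (¬F ∧ x2))
  step 1: x2 ∧ ((F ∨ ¬T) ∨ (¬F ∧ x2))
  step 2: x2 ∧ (¬T ∨ (¬F ∧ x2))
  step 3: x2 ∧ (F ∨ (¬F ∧ x2))
  step 4: x2 ∧ (¬F ∧ x2)
  step 5: x2 ∧ (T ∧ x2)
  step 6: x2 ∧ x2
  step 7: x2

Answer: YES — reaches normal form x2 in 7 ≤ 8 steps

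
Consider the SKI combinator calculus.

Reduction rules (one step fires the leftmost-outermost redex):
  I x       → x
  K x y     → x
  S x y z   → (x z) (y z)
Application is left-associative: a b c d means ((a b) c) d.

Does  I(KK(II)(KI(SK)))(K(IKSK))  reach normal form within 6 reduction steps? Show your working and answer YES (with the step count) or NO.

  start: I(KK(II)(KI(SK)))(K(IKSK))
  →1  KK(II)(KI(SK))(K(IKSK))
  →2  K(KI(SK))(K(IKSK))
  →3  KI(SK)
  →4  I

Answer: YES — reaches normal form I in 4 ≤ 6 steps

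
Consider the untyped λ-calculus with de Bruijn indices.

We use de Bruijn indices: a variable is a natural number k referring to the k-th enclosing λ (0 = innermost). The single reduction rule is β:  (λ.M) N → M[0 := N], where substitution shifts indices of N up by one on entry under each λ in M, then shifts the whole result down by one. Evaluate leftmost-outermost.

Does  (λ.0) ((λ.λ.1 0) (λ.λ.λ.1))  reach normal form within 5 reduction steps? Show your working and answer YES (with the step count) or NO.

Answer: YES — reaches normal form λ.λ.λ.1 in 3 ≤ 5 steps

Working:
  start: (λ.0) ((λ.λ.1 0) (λ.λ.λ.1))
  [1] (λ.λ.1 0) (λ.λ.λ.1)
  [2] λ.(λ.λ.λ.1) 0
  [3] λ.λ.λ.1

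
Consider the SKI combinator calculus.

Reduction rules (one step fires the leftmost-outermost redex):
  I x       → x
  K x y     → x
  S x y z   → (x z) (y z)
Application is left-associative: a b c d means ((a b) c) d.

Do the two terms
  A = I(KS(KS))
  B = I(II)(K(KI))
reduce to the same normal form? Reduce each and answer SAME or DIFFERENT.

Term A:
  start: I(KS(KS))
  →1  KS(KS)
  →2  S

Term B:
  start: I(II)(K(KI))
  →1  II(K(KI))
  →2  I(K(KI))
  →3  K(KI)

Answer: DIFFERENT — A ⇓ S, B ⇓ K(KI)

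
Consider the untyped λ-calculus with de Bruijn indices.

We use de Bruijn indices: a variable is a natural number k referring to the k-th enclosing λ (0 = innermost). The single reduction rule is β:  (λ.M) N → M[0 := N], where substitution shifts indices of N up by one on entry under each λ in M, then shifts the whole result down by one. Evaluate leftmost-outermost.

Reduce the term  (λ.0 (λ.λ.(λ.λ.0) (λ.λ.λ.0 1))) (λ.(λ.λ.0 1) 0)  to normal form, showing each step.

  start: (λ.0 (λ.λ.(λ.λ.0) (λ.λ.λ.0 1))) (λ.(λ.λ.0 1) 0)
  step 1: (λ.(λ.λ.0 1) 0) (λ.λ.(λ.λ.0) (λ.λ.λ.0 1))
  step 2: (λ.λ.0 1) (λ.λ.(λ.λ.0) (λ.λ.λ.0 1))
  step 3: λ.0 (λ.λ.(λ.λ.0) (λ.λ.λ.0 1))
  step 4: λ.0 (λ.λ.λ.0)

Answer: normal form = λ.0 (λ.λ.λ.0)  (in 4 steps)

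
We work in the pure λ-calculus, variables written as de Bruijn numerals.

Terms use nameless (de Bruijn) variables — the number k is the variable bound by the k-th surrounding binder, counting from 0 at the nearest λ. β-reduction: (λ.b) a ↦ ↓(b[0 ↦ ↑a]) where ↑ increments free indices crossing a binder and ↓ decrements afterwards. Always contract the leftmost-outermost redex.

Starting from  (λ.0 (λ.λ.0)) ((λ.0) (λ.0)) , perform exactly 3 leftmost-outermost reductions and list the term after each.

Answer: after 3 steps: λ.λ.0

Working:
  start: (λ.0 (λ.λ.0)) ((λ.0) (λ.0))
  step 1: (λ.0) (λ.0) (λ.λ.0)
  step 2: (λ.0) (λ.λ.0)
  step 3: λ.λ.0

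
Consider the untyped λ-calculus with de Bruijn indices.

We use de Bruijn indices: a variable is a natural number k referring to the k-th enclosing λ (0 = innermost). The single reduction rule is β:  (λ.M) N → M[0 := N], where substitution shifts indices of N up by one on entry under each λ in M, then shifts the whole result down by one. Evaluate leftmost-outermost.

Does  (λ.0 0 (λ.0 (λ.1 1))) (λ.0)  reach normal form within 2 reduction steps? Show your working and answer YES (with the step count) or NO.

  start: (λ.0 0 (λ.0 (λ.1 1))) (λ.0)
  step 1: (λ.0) (λ.0) (λ.0 (λ.1 1))
  step 2: (λ.0) (λ.0 (λ.1 1))

Answer: NO — after 2 steps the term is (λ.0) (λ.0 (λ.1 1)), not yet normal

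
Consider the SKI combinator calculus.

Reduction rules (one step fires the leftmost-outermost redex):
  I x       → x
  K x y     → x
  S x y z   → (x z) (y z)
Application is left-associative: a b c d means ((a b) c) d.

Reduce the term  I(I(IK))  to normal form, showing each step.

  start: I(I(IK))
  step 1: I(IK)
  step 2: IK
  step 3: K

Answer: normal form = K  (in 3 steps)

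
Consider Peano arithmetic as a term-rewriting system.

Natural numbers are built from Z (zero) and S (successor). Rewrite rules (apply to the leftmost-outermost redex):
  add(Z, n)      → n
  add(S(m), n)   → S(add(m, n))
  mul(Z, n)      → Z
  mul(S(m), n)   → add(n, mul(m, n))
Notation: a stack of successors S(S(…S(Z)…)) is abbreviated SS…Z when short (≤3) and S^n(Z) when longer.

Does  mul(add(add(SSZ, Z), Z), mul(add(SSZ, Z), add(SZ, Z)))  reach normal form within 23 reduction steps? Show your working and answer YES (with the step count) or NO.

  start: mul(add(add(SSZ, Z), Z), mul(add(SSZ, Z), add(SZ, Z)))
  step 1: mul(add(S(add(SZ, Z)), Z), mul(add(SSZ, Z), add(SZ, Z)))
  step 2: mul(S(add(add(SZ, Z), Z)), mul(add(SSZ, Z), add(SZ, Z)))
  step 3: add(mul(add(SSZ, Z), add(SZ, Z)), mul(add(add(SZ, Z), Z), mul(add(SSZ, Z), add(SZ, Z))))
  step 4: add(mul(S(add(SZ, Z)), add(SZ, Z)), mul(add(add(SZ, Z), Z), mul(add(SSZ, Z), add(SZ, Z))))
  step 5: add(add(add(SZ, Z), mul(add(SZ, Z), add(SZ, Z))), mul(add(add(SZ, Z), Z), mul(add(SSZ, Z), add(SZ, Z))))
  step 6: add(add(S(add(Z, Z)), mul(add(SZ, Z), add(SZ, Z))), mul(add(add(SZ, Z), Z), mul(add(SSZ, Z), add(SZ, Z))))
  step 7: add(S(add(add(Z, Z), mul(add(SZ, Z), add(SZ, Z)))), mul(add(add(SZ, Z), Z), mul(add(SSZ, Z), add(SZ, Z))))
  step 8: S(add(add(add(Z, Z), mul(add(SZ, Z), add(SZ, Z))), mul(add(add(SZ, Z), Z), mul(add(SSZ, Z), add(SZ, Z)))))
  step 9: S(add(add(Z, mul(add(SZ, Z), add(SZ, Z))), mul(add(add(SZ, Z), Z), mul(add(SSZ, Z), add(SZ, Z)))))
  step 10: S(add(mul(add(SZ, Z), add(SZ, Z)), mul(add(add(SZ, Z), Z), mul(add(SSZ, Z), add(SZ, Z)))))
  step 11: S(add(mul(S(add(Z, Z)), add(SZ, Z)), mul(add(add(SZ, Z), Z), mul(add(SSZ, Z), add(SZ, Z)))))
  step 12: S(add(add(add(SZ, Z), mul(add(Z, Z), add(SZ, Z))), mul(add(add(SZ, Z), Z), mul(add(SSZ, Z), add(SZ, Z)))))
  step 13: S(add(add(S(add(Z, Z)), mul(add(Z, Z), add(SZ, Z))), mul(add(add(SZ, Z), Z), mul(add(SSZ, Z), add(SZ, Z)))))
  step 14: S(add(S(add(add(Z, Z), mul(add(Z, Z), add(SZ, Z)))), mul(add(add(SZ, Z), Z), mul(add(SSZ, Z), add(SZ, Z)))))
  step 15: S(S(add(add(add(Z, Z), mul(add(Z, Z), add(SZ, Z))), mul(add(add(SZ, Z), Z), mul(add(SSZ, Z), add(SZ, Z))))))
  step 16: S(S(add(add(Z, mul(add(Z, Z), add(SZ, Z))), mul(add(add(SZ, Z), Z), mul(add(SSZ, Z), add(SZ, Z))))))
  step 17: S(S(add(mul(add(Z, Z), add(SZ, Z)), mul(add(add(SZ, Z), Z), mul(add(SSZ, Z), add(SZ, Z))))))
  step 18: S(S(add(mul(Z, add(SZ, Z)), mul(add(add(SZ, Z), Z), mul(add(SSZ, Z), add(SZ, Z))))))
  step 19: S(S(add(Z, mul(add(add(SZ, Z), Z), mul(add(SSZ, Z), add(SZ, Z))))))
  step 20: S(S(mul(add(add(SZ, Z), Z), mul(add(SSZ, Z), add(SZ, Z)))))
  step 21: S(S(mul(add(S(add(Z, Z)), Z), mul(add(SSZ, Z), add(SZ, Z)))))
  step 22: S(S(mul(S(add(add(Z, Z), Z)), mul(add(SSZ, Z), add(SZ, Z)))))
  step 23: S(S(add(mul(add(SSZ, Z), add(SZ, Z)), mul(add(add(Z, Z), Z), mul(add(SSZ, Z), add(SZ, Z))))))

Answer: NO — after 23 steps the term is S(S(add(mul(add(SSZ, Z), add(SZ, Z)), mul(add(add(Z, Z), Z), mul(add(SSZ, Z), add(SZ, Z)))))), not yet normal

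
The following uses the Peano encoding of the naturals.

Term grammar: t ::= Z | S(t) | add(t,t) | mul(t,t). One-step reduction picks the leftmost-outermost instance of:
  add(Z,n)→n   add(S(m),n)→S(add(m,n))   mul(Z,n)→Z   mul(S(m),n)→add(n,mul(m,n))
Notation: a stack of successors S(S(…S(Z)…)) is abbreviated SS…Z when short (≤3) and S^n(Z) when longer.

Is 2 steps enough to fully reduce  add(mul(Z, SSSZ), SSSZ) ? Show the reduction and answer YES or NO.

Answer: YES — reaches normal form SSSZ in 2 ≤ 2 steps

Reduction:
  start: add(mul(Z, SSSZ), SSSZ)
  step 1: add(Z, SSSZ)
  step 2: SSSZ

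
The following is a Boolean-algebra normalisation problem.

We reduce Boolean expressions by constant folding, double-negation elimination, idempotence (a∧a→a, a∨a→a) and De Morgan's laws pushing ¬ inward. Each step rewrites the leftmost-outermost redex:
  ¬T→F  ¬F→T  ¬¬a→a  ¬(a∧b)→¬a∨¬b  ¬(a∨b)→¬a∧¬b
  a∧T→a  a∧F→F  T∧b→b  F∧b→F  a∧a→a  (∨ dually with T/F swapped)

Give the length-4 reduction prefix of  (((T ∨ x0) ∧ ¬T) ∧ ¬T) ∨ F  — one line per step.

Answer: after 4 steps: ¬T

Derivation:
  start: (((T ∨ x0) ∧ ¬T) ∧ ¬T) ∨ F
  [1] ((T ∨ x0) ∧ ¬T) ∧ ¬T
  [2] (T ∧ ¬T) ∧ ¬T
  [3] ¬T ∧ ¬T
  [4] ¬T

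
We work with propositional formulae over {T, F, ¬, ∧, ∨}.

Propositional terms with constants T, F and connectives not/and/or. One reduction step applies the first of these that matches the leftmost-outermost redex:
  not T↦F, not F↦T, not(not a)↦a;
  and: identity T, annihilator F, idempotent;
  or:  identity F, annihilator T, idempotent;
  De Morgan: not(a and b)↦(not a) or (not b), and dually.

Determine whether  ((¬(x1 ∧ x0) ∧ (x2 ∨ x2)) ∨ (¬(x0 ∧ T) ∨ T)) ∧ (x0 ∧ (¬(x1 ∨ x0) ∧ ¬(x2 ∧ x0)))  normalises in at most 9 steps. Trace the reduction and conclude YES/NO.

Answer: YES — reaches normal form x0 ∧ ((¬x1 ∧ ¬x0) ∧ (¬x2 ∨ ¬x0)) in 7 ≤ 9 steps

Derivation:
  start: ((¬(x1 ∧ x0) ∧ (x2 ∨ x2)) ∨ (¬(x0 ∧ T) ∨ T)) ∧ (x0 ∧ (¬(x1 ∨ x0) ∧ ¬(x2 ∧ x0)))
  [1] (((¬x1 ∨ ¬x0) ∧ (x2 ∨ x2)) ∨ (¬(x0 ∧ T) ∨ T)) ∧ (x0 ∧ (¬(x1 ∨ x0) ∧ ¬(x2 ∧ x0)))
  [2] (((¬x1 ∨ ¬x0) ∧ x2) ∨ (¬(x0 ∧ T) ∨ T)) ∧ (x0 ∧ (¬(x1 ∨ x0) ∧ ¬(x2 ∧ x0)))
  [3] (((¬x1 ∨ ¬x0) ∧ x2) ∨ T) ∧ (x0 ∧ (¬(x1 ∨ x0) ∧ ¬(x2 ∧ x0)))
  [4] T ∧ (x0 ∧ (¬(x1 ∨ x0) ∧ ¬(x2 ∧ x0)))
  [5] x0 ∧ (¬(x1 ∨ x0) ∧ ¬(x2 ∧ x0))
  [6] x0 ∧ ((¬x1 ∧ ¬x0) ∧ ¬(x2 ∧ x0))
  [7] x0 ∧ ((¬x1 ∧ ¬x0) ∧ (¬x2 ∨ ¬x0))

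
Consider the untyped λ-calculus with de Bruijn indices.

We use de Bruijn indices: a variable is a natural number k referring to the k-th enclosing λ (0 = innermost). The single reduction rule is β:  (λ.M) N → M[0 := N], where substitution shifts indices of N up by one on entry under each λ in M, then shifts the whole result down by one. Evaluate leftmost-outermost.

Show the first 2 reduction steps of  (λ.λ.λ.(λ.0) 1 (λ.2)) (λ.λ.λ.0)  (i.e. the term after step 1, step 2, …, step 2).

  start: (λ.λ.λ.(λ.0) 1 (λ.2)) (λ.λ.λ.0)
  [1] λ.λ.(λ.0) 1 (λ.2)
  [2] λ.λ.1 (λ.2)

Answer: after 2 steps: λ.λ.1 (λ.2)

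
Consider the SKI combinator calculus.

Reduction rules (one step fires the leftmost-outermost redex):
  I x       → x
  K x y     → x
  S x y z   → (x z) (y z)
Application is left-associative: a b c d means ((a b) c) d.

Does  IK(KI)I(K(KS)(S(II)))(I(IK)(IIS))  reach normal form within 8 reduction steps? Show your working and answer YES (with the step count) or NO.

  start: IK(KI)I(K(KS)(S(II)))(I(IK)(IIS))
  →1  K(KI)I(K(KS)(S(II)))(I(IK)(IIS))
  →2  KI(K(KS)(S(II)))(I(IK)(IIS))
  →3  I(I(IK)(IIS))
  →4  I(IK)(IIS)
  →5  IK(IIS)
  →6  K(IIS)
  →7  K(IS)
  →8  KS

Answer: YES — reaches normal form KS in 8 ≤ 8 steps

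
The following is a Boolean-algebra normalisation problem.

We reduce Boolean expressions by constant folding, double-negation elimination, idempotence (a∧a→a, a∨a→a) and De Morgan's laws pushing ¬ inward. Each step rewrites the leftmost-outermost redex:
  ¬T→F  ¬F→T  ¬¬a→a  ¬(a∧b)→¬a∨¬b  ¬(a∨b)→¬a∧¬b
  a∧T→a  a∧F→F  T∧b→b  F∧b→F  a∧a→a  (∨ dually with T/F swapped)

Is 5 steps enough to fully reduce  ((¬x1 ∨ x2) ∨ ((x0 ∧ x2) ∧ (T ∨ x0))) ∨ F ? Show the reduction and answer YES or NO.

Answer: YES — reaches normal form (¬x1 ∨ x2) ∨ (x0 ∧ x2) in 3 ≤ 5 steps

Working:
  start: ((¬x1 ∨ x2) ∨ ((x0 ∧ x2) ∧ (T ∨ x0))) ∨ F
  →1  (¬x1 ∨ x2) ∨ ((x0 ∧ x2) ∧ (T ∨ x0))
  →2  (¬x1 ∨ x2) ∨ ((x0 ∧ x2) ∧ T)
  →3  (¬x1 ∨ x2) ∨ (x0 ∧ x2)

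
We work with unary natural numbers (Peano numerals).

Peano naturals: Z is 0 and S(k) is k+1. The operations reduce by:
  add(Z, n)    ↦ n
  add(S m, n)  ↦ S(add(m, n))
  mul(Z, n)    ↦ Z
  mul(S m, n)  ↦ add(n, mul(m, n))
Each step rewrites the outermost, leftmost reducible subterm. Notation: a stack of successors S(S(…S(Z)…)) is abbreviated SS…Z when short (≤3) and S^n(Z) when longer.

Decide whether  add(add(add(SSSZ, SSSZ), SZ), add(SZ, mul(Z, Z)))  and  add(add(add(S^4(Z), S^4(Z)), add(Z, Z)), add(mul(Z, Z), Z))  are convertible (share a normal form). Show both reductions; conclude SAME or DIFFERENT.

Term A:
  start: add(add(add(SSSZ, SSSZ), SZ), add(SZ, mul(Z, Z)))
  step 1: add(add(S(add(SSZ, SSSZ)), SZ), add(SZ, mul(Z, Z)))
  step 2: add(S(add(add(SSZ, SSSZ), SZ)), add(SZ, mul(Z, Z)))
  step 3: S(add(add(add(SSZ, SSSZ), SZ), add(SZ, mul(Z, Z))))
  step 4: S(add(add(S(add(SZ, SSSZ)), SZ), add(SZ, mul(Z, Z))))
  step 5: S(add(S(add(add(SZ, SSSZ), SZ)), add(SZ, mul(Z, Z))))
  step 6: S(S(add(add(add(SZ, SSSZ), SZ), add(SZ, mul(Z, Z)))))
  step 7: S(S(add(add(S(add(Z, SSSZ)), SZ), add(SZ, mul(Z, Z)))))
  step 8: S(S(add(S(add(add(Z, SSSZ), SZ)), add(SZ, mul(Z, Z)))))
  step 9: S(S(S(add(add(add(Z, SSSZ), SZ), add(SZ, mul(Z, Z))))))
  step 10: S(S(S(add(add(SSSZ, SZ), add(SZ, mul(Z, Z))))))
  step 11: S(S(S(add(S(add(SSZ, SZ)), add(SZ, mul(Z, Z))))))
  step 12: S(S(S(S(add(add(SSZ, SZ), add(SZ, mul(Z, Z)))))))
  step 13: S(S(S(S(add(S(add(SZ, SZ)), add(SZ, mul(Z, Z)))))))
  step 14: S(S(S(S(S(add(add(SZ, SZ), add(SZ, mul(Z, Z))))))))
  step 15: S(S(S(S(S(add(S(add(Z, SZ)), add(SZ, mul(Z, Z))))))))
  step 16: S(S(S(S(S(S(add(add(Z, SZ), add(SZ, mul(Z, Z)))))))))
  step 17: S(S(S(S(S(S(add(SZ, add(SZ, mul(Z, Z)))))))))
  step 18: S(S(S(S(S(S(S(add(Z, add(SZ, mul(Z, Z))))))))))
  step 19: S(S(S(S(S(S(S(add(SZ, mul(Z, Z)))))))))
  step 20: S(S(S(S(S(S(S(S(add(Z, mul(Z, Z))))))))))
  step 21: S(S(S(S(S(S(S(S(mul(Z, Z)))))))))
  step 22: S^8(Z)

Term B:
  start: add(add(add(S^4(Z), S^4(Z)), add(Z, Z)), add(mul(Z, Z), Z))
  step 1: add(add(S(add(SSSZ, S^4(Z))), add(Z, Z)), add(mul(Z, Z), Z))
  step 2: add(S(add(add(SSSZ, S^4(Z)), add(Z, Z))), add(mul(Z, Z), Z))
  step 3: S(add(add(add(SSSZ, S^4(Z)), add(Z, Z)), add(mul(Z, Z), Z)))
  step 4: S(add(add(S(add(SSZ, S^4(Z))), add(Z, Z)), add(mul(Z, Z), Z)))
  step 5: S(add(S(add(add(SSZ, S^4(Z)), add(Z, Z))), add(mul(Z, Z), Z)))
  step 6: S(S(add(add(add(SSZ, S^4(Z)), add(Z, Z)), add(mul(Z, Z), Z))))
  step 7: S(S(add(add(S(add(SZ, S^4(Z))), add(Z, Z)), add(mul(Z, Z), Z))))
  step 8: S(S(add(S(add(add(SZ, S^4(Z)), add(Z, Z))), add(mul(Z, Z), Z))))
  step 9: S(S(S(add(add(add(SZ, S^4(Z)), add(Z, Z)), add(mul(Z, Z), Z)))))
  step 10: S(S(S(add(add(S(add(Z, S^4(Z))), add(Z, Z)), add(mul(Z, Z), Z)))))
  step 11: S(S(S(add(S(add(add(Z, S^4(Z)), add(Z, Z))), add(mul(Z, Z), Z)))))
  step 12: S(S(S(S(add(add(add(Z, S^4(Z)), add(Z, Z)), add(mul(Z, Z), Z))))))
  step 13: S(S(S(S(add(add(S^4(Z), add(Z, Z)), add(mul(Z, Z), Z))))))
  step 14: S(S(S(S(add(S(add(SSSZ, add(Z, Z))), add(mul(Z, Z), Z))))))
  step 15: S(S(S(S(S(add(add(SSSZ, add(Z, Z)), add(mul(Z, Z), Z)))))))
  step 16: S(S(S(S(S(add(S(add(SSZ, add(Z, Z))), add(mul(Z, Z), Z)))))))
  step 17: S(S(S(S(S(S(add(add(SSZ, add(Z, Z)), add(mul(Z, Z), Z))))))))
  step 18: S(S(S(S(S(S(add(S(add(SZ, add(Z, Z))), add(mul(Z, Z), Z))))))))
  step 19: S(S(S(S(S(S(S(add(add(SZ, add(Z, Z)), add(mul(Z, Z), Z)))))))))
  step 20: S(S(S(S(S(S(S(add(S(add(Z, add(Z, Z))), add(mul(Z, Z), Z)))))))))
  step 21: S(S(S(S(S(S(S(S(add(add(Z, add(Z, Z)), add(mul(Z, Z), Z))))))))))
  step 22: S(S(S(S(S(S(S(S(add(add(Z, Z), add(mul(Z, Z), Z))))))))))
  step 23: S(S(S(S(S(S(S(S(add(Z, add(mul(Z, Z), Z))))))))))
  step 24: S(S(S(S(S(S(S(S(add(mul(Z, Z), Z)))))))))
  step 25: S(S(S(S(S(S(S(S(add(Z, Z)))))))))
  step 26: S^8(Z)

Answer: SAME — A ⇓ S^8(Z), B ⇓ S^8(Z)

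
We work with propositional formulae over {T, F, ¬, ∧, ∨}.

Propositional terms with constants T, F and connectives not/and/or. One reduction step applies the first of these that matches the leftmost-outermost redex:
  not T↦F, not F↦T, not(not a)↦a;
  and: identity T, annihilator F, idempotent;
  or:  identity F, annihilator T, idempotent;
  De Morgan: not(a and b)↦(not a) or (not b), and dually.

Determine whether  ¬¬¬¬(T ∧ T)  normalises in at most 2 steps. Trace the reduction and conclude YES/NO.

Answer: NO — after 2 steps the term is T ∧ T, not yet normal

Working:
  start: ¬¬¬¬(T ∧ T)
  step 1: ¬¬(T ∧ T)
  step 2: T ∧ T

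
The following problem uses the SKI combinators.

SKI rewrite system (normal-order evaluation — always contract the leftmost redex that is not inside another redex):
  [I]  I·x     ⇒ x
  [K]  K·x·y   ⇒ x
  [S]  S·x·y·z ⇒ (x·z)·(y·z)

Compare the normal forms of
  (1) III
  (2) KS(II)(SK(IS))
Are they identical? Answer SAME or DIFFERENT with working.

Term A:
  start: III
  step 1: II
  step 2: I

Term B:
  start: KS(II)(SK(IS))
  step 1: S(SK(IS))
  step 2: S(SKS)

Answer: DIFFERENT — A ⇓ I, B ⇓ S(SKS)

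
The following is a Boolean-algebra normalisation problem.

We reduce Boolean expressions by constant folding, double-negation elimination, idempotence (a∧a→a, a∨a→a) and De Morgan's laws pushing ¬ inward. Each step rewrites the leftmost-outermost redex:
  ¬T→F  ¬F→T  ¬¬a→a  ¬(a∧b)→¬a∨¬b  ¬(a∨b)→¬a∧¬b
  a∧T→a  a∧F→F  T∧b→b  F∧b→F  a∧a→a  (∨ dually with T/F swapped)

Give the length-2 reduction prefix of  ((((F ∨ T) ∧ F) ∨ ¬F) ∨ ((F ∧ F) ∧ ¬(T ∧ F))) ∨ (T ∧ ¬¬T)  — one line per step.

  start: ((((F ∨ T) ∧ F) ∨ ¬F) ∨ ((F ∧ F) ∧ ¬(T ∧ F))) ∨ (T ∧ ¬¬T)
  →1  ((F ∨ ¬F) ∨ ((F ∧ F) ∧ ¬(T ∧ F))) ∨ (T ∧ ¬¬T)
  →2  (¬F ∨ ((F ∧ F) ∧ ¬(T ∧ F))) ∨ (T ∧ ¬¬T)

Answer: after 2 steps: (¬F ∨ ((F ∧ F) ∧ ¬(T ∧ F))) ∨ (T ∧ ¬¬T)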